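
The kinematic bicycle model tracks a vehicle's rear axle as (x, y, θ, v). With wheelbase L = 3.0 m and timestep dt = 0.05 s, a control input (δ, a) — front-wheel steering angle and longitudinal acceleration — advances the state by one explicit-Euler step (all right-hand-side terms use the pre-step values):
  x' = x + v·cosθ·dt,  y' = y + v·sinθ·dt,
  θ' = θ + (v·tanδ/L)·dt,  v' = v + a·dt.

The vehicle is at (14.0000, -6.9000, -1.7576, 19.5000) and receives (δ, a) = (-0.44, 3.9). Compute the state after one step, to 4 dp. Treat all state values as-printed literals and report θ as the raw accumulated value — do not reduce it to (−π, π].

x' = 14.0000 + 19.5000·cos(-1.7576)·0.05 = 13.8189
y' = -6.9000 + 19.5000·sin(-1.7576)·0.05 = -7.8580
θ' = -1.7576 + (19.5000/3.0)·tan(-0.44)·0.05 = -1.9106
v' = 19.5000 + 3.9000·0.05 = 19.6950

(13.8189, -7.8580, -1.9106, 19.6950)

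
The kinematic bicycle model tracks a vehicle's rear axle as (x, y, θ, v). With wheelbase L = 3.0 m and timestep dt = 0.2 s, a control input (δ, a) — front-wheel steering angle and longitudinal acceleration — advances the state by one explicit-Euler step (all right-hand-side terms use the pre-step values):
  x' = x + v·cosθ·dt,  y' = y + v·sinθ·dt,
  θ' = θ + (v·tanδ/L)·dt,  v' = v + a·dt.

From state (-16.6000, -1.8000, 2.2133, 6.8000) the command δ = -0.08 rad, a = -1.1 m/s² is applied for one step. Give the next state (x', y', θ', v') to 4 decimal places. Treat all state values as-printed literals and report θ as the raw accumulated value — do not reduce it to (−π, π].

x' = -16.6000 + 6.8000·cos(2.2133)·0.2 = -17.4149
y' = -1.8000 + 6.8000·sin(2.2133)·0.2 = -0.7112
θ' = 2.2133 + (6.8000/3.0)·tan(-0.08)·0.2 = 2.1770
v' = 6.8000 − 1.1000·0.2 = 6.5800

(-17.4149, -0.7112, 2.1770, 6.5800)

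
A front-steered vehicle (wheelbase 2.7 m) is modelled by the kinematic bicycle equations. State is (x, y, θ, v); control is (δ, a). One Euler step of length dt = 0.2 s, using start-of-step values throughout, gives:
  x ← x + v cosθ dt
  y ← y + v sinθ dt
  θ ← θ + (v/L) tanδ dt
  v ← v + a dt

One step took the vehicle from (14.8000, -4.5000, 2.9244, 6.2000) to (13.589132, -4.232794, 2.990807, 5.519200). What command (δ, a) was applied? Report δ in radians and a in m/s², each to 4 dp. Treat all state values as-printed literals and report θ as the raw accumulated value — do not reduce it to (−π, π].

a = (v'−v)/dt = (-0.680800)/0.2 = -3.4040
Δθ = θ'−θ = 0.066407;  (v·dt/L) = 6.2000·0.2/2.7 = 0.459259
tan δ = Δθ·L/(v·dt) = 0.144596  →  δ = 0.1436

δ = 0.1436, a = -3.4040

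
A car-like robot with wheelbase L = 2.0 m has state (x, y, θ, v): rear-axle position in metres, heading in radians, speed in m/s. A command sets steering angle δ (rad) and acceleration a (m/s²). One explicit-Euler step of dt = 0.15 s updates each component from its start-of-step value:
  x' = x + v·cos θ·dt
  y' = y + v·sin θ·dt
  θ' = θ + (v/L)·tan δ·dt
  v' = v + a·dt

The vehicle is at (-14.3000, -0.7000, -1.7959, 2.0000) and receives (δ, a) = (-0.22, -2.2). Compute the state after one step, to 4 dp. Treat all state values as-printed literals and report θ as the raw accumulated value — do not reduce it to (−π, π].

(-14.3670, -0.9924, -1.8294, 1.6700)

x' = -14.3000 + 2.0000·cos(-1.7959)·0.15 = -14.3670
y' = -0.7000 + 2.0000·sin(-1.7959)·0.15 = -0.9924
θ' = -1.7959 + (2.0000/2.0)·tan(-0.22)·0.15 = -1.8294
v' = 2.0000 − 2.2000·0.15 = 1.6700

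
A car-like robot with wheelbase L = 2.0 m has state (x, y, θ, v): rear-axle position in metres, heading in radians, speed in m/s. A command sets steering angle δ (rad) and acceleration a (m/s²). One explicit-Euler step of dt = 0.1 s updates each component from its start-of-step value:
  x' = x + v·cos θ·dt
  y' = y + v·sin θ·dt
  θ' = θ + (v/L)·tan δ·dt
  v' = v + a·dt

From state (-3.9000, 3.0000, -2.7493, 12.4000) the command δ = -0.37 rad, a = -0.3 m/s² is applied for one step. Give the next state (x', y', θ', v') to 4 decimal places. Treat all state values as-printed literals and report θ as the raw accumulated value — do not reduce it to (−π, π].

x' = -3.9000 + 12.4000·cos(-2.7493)·0.1 = -5.0458
y' = 3.0000 + 12.4000·sin(-2.7493)·0.1 = 2.5259
θ' = -2.7493 + (12.4000/2.0)·tan(-0.37)·0.1 = -2.9898
v' = 12.4000 − 0.3000·0.1 = 12.3700

(-5.0458, 2.5259, -2.9898, 12.3700)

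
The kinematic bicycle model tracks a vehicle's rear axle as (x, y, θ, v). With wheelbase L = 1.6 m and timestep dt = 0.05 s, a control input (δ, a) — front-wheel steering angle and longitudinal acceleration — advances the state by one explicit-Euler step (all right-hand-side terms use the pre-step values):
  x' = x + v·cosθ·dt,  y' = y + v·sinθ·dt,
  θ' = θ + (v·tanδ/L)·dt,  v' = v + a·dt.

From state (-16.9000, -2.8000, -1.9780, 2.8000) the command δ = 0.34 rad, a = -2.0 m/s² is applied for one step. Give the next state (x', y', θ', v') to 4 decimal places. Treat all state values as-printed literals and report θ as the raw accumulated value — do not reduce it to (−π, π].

(-16.9554, -2.9286, -1.9470, 2.7000)

x' = -16.9000 + 2.8000·cos(-1.9780)·0.05 = -16.9554
y' = -2.8000 + 2.8000·sin(-1.9780)·0.05 = -2.9286
θ' = -1.9780 + (2.8000/1.6)·tan(0.34)·0.05 = -1.9470
v' = 2.8000 − 2.0000·0.05 = 2.7000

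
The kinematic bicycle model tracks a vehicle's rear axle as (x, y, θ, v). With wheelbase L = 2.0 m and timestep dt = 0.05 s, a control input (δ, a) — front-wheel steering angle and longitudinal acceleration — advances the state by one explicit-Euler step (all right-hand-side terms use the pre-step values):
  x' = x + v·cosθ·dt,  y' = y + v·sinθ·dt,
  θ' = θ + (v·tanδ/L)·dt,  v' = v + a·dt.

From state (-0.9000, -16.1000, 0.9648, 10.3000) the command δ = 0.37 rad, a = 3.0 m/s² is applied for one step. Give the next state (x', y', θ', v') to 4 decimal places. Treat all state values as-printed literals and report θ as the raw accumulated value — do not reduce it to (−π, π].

x' = -0.9000 + 10.3000·cos(0.9648)·0.05 = -0.6067
y' = -16.1000 + 10.3000·sin(0.9648)·0.05 = -15.6767
θ' = 0.9648 + (10.3000/2.0)·tan(0.37)·0.05 = 1.0647
v' = 10.3000 + 3.0000·0.05 = 10.4500

(-0.6067, -15.6767, 1.0647, 10.4500)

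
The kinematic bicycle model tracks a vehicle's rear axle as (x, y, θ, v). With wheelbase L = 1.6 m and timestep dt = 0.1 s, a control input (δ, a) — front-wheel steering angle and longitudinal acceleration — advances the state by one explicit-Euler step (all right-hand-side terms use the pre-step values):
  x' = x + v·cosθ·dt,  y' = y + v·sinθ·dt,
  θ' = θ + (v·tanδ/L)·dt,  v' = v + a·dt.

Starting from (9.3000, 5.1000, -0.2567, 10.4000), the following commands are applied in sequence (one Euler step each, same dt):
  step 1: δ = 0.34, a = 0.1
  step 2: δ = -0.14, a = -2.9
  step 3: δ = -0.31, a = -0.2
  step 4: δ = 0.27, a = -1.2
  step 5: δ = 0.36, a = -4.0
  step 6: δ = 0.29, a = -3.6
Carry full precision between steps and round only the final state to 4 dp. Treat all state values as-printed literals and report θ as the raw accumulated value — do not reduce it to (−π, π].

after step 1 (δ=0.34, a=0.1): (10.305922, 4.835954, -0.026771, 10.410000)
after step 2 (δ=-0.14, a=-2.9): (11.346549, 4.808089, -0.118458, 10.120000)
after step 3 (δ=-0.31, a=-0.2): (12.351457, 4.688489, -0.321065, 10.100000)
after step 4 (δ=0.27, a=-1.2): (13.309846, 4.369756, -0.146362, 9.980000)
after step 5 (δ=0.36, a=-4.0): (14.297176, 4.224208, 0.088419, 9.580000)
after step 6 (δ=0.29, a=-3.6): (15.251433, 4.308803, 0.267094, 9.220000)

(15.2514, 4.3088, 0.2671, 9.2200)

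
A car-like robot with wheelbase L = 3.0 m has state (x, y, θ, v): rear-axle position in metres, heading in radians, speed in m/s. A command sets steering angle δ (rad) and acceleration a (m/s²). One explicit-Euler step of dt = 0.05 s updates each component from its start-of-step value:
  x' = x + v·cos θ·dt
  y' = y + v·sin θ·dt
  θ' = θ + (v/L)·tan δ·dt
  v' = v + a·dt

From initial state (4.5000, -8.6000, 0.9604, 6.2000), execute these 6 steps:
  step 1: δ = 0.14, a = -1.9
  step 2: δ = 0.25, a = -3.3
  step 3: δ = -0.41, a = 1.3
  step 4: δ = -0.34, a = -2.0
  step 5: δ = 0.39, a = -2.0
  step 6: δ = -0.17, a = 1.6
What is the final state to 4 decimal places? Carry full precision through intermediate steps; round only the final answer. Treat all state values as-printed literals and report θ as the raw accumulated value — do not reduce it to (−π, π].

after step 1 (δ=0.14, a=-1.9): (4.677690, -8.345980, 0.974962, 6.105000)
after step 2 (δ=0.25, a=-3.3): (4.848996, -8.093330, 1.000943, 5.940000)
after step 3 (δ=-0.41, a=1.3): (5.009230, -7.843262, 0.957914, 6.005000)
after step 4 (δ=-0.34, a=-2.0): (5.181942, -7.597659, 0.922511, 5.905000)
after step 5 (δ=0.39, a=-2.0): (5.360220, -7.362310, 0.962966, 5.805000)
after step 6 (δ=-0.17, a=1.6): (5.525978, -7.124046, 0.946358, 5.885000)

(5.5260, -7.1240, 0.9464, 5.8850)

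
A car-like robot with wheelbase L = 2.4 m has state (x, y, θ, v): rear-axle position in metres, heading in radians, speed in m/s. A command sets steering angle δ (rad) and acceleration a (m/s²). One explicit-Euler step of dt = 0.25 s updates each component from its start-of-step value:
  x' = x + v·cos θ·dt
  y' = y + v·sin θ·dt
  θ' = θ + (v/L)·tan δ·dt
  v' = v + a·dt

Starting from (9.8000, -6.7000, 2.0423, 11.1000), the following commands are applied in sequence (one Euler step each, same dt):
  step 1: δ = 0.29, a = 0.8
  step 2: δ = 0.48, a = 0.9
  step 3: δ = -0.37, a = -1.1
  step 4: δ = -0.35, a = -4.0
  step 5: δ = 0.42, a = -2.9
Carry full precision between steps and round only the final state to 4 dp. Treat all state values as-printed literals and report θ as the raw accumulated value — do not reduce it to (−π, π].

(0.0098, 1.9205, 2.5835, 9.5250)

after step 1 (δ=0.29, a=0.8): (8.539522, -4.227791, 2.387340, 11.300000)
after step 2 (δ=0.48, a=0.9): (6.480709, -2.293388, 3.000142, 11.525000)
after step 3 (δ=-0.37, a=-1.1): (3.628235, -1.887191, 2.534504, 11.250000)
after step 4 (δ=-0.35, a=-4.0): (1.318294, -0.282720, 2.106737, 10.250000)
after step 5 (δ=0.42, a=-2.9): (0.009754, 1.920489, 2.583546, 9.525000)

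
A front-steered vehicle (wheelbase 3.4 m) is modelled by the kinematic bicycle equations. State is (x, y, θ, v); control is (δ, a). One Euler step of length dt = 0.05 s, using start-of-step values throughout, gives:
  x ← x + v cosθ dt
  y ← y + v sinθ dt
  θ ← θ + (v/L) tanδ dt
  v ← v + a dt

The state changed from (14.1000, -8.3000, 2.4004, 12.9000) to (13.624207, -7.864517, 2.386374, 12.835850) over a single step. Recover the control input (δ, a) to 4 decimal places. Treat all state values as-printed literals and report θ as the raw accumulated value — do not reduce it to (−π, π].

δ = -0.0738, a = -1.2830

a = (v'−v)/dt = (-0.064150)/0.05 = -1.2830
Δθ = θ'−θ = -0.014026;  (v·dt/L) = 12.9000·0.05/3.4 = 0.189706
tan δ = Δθ·L/(v·dt) = -0.073936  →  δ = -0.0738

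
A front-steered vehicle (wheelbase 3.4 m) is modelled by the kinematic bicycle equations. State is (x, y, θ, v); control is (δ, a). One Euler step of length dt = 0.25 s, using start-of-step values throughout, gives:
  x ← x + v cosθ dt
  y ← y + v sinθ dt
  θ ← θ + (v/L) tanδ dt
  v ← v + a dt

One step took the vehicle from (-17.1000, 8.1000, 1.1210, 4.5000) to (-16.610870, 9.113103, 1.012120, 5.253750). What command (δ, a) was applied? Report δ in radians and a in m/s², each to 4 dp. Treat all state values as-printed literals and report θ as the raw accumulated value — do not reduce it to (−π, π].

δ = -0.3179, a = 3.0150

a = (v'−v)/dt = (0.753750)/0.25 = 3.0150
Δθ = θ'−θ = -0.108880;  (v·dt/L) = 4.5000·0.25/3.4 = 0.330882
tan δ = Δθ·L/(v·dt) = -0.329060  →  δ = -0.3179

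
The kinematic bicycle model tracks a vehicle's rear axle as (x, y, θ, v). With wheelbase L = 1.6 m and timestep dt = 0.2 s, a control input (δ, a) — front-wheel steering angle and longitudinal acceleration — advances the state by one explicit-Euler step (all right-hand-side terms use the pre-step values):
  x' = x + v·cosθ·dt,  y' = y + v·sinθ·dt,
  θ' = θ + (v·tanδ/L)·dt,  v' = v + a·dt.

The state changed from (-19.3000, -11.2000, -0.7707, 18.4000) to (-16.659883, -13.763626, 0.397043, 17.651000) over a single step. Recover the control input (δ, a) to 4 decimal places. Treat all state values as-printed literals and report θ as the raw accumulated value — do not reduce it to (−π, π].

a = (v'−v)/dt = (-0.749000)/0.2 = -3.7450
Δθ = θ'−θ = 1.167743;  (v·dt/L) = 18.4000·0.2/1.6 = 2.300000
tan δ = Δθ·L/(v·dt) = 0.507714  →  δ = 0.4698

δ = 0.4698, a = -3.7450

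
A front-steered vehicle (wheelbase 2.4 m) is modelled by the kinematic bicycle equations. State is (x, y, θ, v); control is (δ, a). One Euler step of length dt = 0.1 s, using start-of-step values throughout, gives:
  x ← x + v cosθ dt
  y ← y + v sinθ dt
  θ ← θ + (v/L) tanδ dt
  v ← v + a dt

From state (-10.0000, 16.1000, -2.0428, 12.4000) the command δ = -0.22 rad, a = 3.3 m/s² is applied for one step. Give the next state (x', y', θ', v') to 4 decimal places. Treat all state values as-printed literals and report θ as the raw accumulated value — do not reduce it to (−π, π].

(-10.5638, 14.9956, -2.1583, 12.7300)

x' = -10.0000 + 12.4000·cos(-2.0428)·0.1 = -10.5638
y' = 16.1000 + 12.4000·sin(-2.0428)·0.1 = 14.9956
θ' = -2.0428 + (12.4000/2.4)·tan(-0.22)·0.1 = -2.1583
v' = 12.4000 + 3.3000·0.1 = 12.7300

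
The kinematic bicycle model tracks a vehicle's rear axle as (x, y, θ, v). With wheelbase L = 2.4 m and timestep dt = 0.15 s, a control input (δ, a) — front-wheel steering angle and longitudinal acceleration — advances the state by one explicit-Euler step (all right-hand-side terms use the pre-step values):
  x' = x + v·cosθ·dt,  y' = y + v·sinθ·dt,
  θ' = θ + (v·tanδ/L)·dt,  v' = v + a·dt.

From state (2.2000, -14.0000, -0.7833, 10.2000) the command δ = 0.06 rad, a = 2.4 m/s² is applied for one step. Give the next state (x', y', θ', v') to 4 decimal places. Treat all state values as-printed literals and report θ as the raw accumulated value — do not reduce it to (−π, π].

x' = 2.2000 + 10.2000·cos(-0.7833)·0.15 = 3.2841
y' = -14.0000 + 10.2000·sin(-0.7833)·0.15 = -15.0796
θ' = -0.7833 + (10.2000/2.4)·tan(0.06)·0.15 = -0.7450
v' = 10.2000 + 2.4000·0.15 = 10.5600

(3.2841, -15.0796, -0.7450, 10.5600)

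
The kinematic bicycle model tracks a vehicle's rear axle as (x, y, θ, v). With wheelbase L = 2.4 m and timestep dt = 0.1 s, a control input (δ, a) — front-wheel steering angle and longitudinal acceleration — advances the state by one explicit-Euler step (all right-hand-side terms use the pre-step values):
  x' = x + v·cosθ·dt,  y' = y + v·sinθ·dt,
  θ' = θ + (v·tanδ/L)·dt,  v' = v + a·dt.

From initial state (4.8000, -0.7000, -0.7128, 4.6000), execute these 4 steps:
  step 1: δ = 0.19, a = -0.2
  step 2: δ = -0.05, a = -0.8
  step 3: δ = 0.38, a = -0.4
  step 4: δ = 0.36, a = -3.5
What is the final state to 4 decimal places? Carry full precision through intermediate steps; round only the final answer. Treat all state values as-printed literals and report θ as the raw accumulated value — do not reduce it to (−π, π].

(6.2191, -1.8279, -0.5407, 4.1100)

after step 1 (δ=0.19, a=-0.2): (5.148006, -1.000819, -0.675939, 4.580000)
after step 2 (δ=-0.05, a=-0.8): (5.505301, -1.287358, -0.685488, 4.500000)
after step 3 (δ=0.38, a=-0.4): (5.853650, -1.572231, -0.610598, 4.460000)
after step 4 (δ=0.36, a=-3.5): (6.219060, -1.827948, -0.540650, 4.110000)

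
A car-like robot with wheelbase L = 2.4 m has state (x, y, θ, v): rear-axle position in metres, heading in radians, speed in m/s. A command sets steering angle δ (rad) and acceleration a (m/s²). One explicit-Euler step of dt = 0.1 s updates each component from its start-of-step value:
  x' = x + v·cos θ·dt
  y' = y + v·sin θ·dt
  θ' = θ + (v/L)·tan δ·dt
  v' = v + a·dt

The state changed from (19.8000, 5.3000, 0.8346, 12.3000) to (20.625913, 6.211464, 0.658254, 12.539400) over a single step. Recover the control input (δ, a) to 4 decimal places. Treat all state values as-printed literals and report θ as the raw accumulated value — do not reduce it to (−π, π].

δ = -0.3314, a = 2.3940

a = (v'−v)/dt = (0.239400)/0.1 = 2.3940
Δθ = θ'−θ = -0.176346;  (v·dt/L) = 12.3000·0.1/2.4 = 0.512500
tan δ = Δθ·L/(v·dt) = -0.344090  →  δ = -0.3314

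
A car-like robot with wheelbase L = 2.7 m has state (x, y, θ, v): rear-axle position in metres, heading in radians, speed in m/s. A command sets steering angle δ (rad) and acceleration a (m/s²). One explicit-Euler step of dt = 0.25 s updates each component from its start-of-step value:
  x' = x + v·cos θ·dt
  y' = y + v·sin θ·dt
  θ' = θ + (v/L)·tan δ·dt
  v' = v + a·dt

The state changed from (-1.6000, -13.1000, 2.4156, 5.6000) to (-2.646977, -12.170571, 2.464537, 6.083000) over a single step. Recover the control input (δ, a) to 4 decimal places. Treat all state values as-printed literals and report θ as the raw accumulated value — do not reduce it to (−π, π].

a = (v'−v)/dt = (0.483000)/0.25 = 1.9320
Δθ = θ'−θ = 0.048937;  (v·dt/L) = 5.6000·0.25/2.7 = 0.518519
tan δ = Δθ·L/(v·dt) = 0.094379  →  δ = 0.0941

δ = 0.0941, a = 1.9320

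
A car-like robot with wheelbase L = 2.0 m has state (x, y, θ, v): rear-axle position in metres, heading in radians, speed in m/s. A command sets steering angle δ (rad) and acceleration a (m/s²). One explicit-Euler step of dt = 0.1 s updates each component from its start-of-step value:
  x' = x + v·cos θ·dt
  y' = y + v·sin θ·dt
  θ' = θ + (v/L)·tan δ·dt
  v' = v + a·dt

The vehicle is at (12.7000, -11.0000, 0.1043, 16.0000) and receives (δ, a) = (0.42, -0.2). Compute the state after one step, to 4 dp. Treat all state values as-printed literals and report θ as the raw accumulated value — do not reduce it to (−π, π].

(14.2913, -10.8334, 0.4616, 15.9800)

x' = 12.7000 + 16.0000·cos(0.1043)·0.1 = 14.2913
y' = -11.0000 + 16.0000·sin(0.1043)·0.1 = -10.8334
θ' = 0.1043 + (16.0000/2.0)·tan(0.42)·0.1 = 0.4616
v' = 16.0000 − 0.2000·0.1 = 15.9800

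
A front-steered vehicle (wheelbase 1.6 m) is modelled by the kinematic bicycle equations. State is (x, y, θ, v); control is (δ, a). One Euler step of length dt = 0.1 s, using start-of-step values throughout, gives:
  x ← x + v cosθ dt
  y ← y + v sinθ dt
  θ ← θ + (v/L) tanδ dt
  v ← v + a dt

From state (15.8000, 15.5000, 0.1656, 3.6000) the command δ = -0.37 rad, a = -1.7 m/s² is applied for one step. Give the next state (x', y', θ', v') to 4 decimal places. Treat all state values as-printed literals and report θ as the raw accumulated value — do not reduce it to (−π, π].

(16.1551, 15.5593, 0.0783, 3.4300)

x' = 15.8000 + 3.6000·cos(0.1656)·0.1 = 16.1551
y' = 15.5000 + 3.6000·sin(0.1656)·0.1 = 15.5593
θ' = 0.1656 + (3.6000/1.6)·tan(-0.37)·0.1 = 0.0783
v' = 3.6000 − 1.7000·0.1 = 3.4300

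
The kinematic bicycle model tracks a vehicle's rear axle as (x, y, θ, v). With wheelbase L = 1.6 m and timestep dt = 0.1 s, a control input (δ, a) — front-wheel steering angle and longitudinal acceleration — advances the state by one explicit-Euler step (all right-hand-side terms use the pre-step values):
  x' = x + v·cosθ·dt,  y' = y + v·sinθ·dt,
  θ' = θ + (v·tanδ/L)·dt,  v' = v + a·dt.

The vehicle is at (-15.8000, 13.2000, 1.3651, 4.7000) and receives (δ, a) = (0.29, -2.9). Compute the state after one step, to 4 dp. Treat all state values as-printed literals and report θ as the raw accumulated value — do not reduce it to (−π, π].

(-15.7040, 13.6601, 1.4528, 4.4100)

x' = -15.8000 + 4.7000·cos(1.3651)·0.1 = -15.7040
y' = 13.2000 + 4.7000·sin(1.3651)·0.1 = 13.6601
θ' = 1.3651 + (4.7000/1.6)·tan(0.29)·0.1 = 1.4528
v' = 4.7000 − 2.9000·0.1 = 4.4100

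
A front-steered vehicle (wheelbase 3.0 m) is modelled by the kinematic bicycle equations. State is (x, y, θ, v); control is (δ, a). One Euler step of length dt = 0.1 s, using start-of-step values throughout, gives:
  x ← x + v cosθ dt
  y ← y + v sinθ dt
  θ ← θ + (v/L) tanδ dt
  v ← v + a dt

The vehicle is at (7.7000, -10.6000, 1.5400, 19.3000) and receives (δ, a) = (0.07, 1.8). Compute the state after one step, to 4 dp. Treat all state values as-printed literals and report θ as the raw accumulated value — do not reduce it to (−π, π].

x' = 7.7000 + 19.3000·cos(1.5400)·0.1 = 7.7594
y' = -10.6000 + 19.3000·sin(1.5400)·0.1 = -8.6709
θ' = 1.5400 + (19.3000/3.0)·tan(0.07)·0.1 = 1.5851
v' = 19.3000 + 1.8000·0.1 = 19.4800

(7.7594, -8.6709, 1.5851, 19.4800)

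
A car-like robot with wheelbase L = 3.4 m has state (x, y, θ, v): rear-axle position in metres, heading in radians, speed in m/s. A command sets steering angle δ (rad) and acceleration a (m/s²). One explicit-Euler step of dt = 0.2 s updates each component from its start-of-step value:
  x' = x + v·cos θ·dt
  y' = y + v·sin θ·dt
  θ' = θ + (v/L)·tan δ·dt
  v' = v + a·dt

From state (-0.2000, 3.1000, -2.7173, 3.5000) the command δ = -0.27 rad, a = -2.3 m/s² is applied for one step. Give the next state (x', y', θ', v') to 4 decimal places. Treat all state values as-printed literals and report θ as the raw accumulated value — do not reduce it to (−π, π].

x' = -0.2000 + 3.5000·cos(-2.7173)·0.2 = -0.8379
y' = 3.1000 + 3.5000·sin(-2.7173)·0.2 = 2.8118
θ' = -2.7173 + (3.5000/3.4)·tan(-0.27)·0.2 = -2.7743
v' = 3.5000 − 2.3000·0.2 = 3.0400

(-0.8379, 2.8118, -2.7743, 3.0400)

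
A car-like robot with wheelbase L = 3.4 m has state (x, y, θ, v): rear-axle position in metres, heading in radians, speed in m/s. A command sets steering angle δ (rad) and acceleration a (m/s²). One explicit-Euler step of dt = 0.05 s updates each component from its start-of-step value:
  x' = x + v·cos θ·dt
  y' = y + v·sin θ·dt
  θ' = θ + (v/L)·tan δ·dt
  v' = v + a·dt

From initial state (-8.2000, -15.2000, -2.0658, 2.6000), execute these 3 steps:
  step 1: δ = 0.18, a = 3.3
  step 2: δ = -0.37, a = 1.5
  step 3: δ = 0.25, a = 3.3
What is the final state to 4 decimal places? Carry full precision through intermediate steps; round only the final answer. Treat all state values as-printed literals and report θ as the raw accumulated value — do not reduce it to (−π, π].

(-8.3951, -15.5609, -2.0639, 3.0050)

after step 1 (δ=0.18, a=3.3): (-8.261755, -15.314396, -2.058842, 2.765000)
after step 2 (δ=-0.37, a=1.5): (-8.326580, -15.436505, -2.074614, 2.840000)
after step 3 (δ=0.25, a=3.3): (-8.395134, -15.560861, -2.063949, 3.005000)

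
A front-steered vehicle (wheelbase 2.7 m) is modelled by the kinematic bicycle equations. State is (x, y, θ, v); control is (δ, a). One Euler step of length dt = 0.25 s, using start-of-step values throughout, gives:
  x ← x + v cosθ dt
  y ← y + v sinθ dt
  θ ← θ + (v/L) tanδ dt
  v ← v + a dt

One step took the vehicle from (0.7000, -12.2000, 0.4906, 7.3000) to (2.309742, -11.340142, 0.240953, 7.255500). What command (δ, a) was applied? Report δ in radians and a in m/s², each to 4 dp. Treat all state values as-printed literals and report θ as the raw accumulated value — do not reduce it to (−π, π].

a = (v'−v)/dt = (-0.044500)/0.25 = -0.1780
Δθ = θ'−θ = -0.249647;  (v·dt/L) = 7.3000·0.25/2.7 = 0.675926
tan δ = Δθ·L/(v·dt) = -0.369341  →  δ = -0.3538

δ = -0.3538, a = -0.1780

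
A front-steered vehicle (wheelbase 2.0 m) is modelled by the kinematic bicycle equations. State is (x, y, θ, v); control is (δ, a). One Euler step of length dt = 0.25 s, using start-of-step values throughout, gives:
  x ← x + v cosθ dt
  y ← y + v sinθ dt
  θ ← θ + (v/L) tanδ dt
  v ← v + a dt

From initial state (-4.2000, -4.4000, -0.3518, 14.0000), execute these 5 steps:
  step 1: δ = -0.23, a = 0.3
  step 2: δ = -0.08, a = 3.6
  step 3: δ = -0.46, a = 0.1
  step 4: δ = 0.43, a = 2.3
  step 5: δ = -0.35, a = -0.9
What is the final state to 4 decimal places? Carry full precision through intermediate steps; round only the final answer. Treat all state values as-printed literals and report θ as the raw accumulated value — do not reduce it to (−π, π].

after step 1 (δ=-0.23, a=0.3): (-0.914361, -5.606058, -0.761551, 14.075000)
after step 2 (δ=-0.08, a=3.6): (1.632393, -8.034153, -0.902602, 14.975000)
after step 3 (δ=-0.46, a=0.1): (3.951907, -10.972779, -1.830020, 15.000000)
after step 4 (δ=0.43, a=2.3): (2.990668, -14.597488, -0.970106, 15.575000)
after step 5 (δ=-0.35, a=-0.9): (5.191464, -17.809620, -1.680771, 15.350000)

(5.1915, -17.8096, -1.6808, 15.3500)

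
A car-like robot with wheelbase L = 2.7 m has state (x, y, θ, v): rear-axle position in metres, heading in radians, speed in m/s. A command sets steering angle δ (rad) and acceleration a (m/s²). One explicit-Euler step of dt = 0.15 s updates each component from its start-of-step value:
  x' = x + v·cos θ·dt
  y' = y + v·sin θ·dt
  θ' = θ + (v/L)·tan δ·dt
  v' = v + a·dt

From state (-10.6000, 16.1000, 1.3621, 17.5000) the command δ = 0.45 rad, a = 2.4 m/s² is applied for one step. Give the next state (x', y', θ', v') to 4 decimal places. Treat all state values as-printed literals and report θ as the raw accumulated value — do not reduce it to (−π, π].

(-10.0561, 18.6680, 1.8317, 17.8600)

x' = -10.6000 + 17.5000·cos(1.3621)·0.15 = -10.0561
y' = 16.1000 + 17.5000·sin(1.3621)·0.15 = 18.6680
θ' = 1.3621 + (17.5000/2.7)·tan(0.45)·0.15 = 1.8317
v' = 17.5000 + 2.4000·0.15 = 17.8600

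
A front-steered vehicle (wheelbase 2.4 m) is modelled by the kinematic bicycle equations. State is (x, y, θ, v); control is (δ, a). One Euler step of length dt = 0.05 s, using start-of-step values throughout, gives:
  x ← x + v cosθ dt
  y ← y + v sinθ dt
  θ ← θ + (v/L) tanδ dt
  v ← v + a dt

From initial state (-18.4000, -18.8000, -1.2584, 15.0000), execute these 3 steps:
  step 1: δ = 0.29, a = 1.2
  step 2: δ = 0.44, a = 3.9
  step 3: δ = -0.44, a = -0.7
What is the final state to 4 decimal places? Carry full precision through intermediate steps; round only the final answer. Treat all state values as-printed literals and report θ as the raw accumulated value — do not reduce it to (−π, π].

(-17.4715, -20.8545, -1.1671, 15.2200)

after step 1 (δ=0.29, a=1.2): (-18.169495, -19.513700, -1.165146, 15.060000)
after step 2 (δ=0.44, a=3.9): (-17.872349, -20.205591, -1.017439, 15.255000)
after step 3 (δ=-0.44, a=-0.7): (-17.471488, -20.854512, -1.167059, 15.220000)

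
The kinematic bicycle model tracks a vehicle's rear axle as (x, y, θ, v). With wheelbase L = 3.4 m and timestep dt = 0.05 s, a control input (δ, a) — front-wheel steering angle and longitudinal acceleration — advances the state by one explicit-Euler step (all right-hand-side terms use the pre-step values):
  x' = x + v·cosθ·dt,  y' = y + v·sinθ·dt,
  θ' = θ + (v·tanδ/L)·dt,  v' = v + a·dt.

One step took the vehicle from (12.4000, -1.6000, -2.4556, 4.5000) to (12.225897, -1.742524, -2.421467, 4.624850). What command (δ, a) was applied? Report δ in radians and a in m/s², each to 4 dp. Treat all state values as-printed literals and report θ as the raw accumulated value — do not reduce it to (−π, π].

δ = 0.4762, a = 2.4970

a = (v'−v)/dt = (0.124850)/0.05 = 2.4970
Δθ = θ'−θ = 0.034133;  (v·dt/L) = 4.5000·0.05/3.4 = 0.066176
tan δ = Δθ·L/(v·dt) = 0.515788  →  δ = 0.4762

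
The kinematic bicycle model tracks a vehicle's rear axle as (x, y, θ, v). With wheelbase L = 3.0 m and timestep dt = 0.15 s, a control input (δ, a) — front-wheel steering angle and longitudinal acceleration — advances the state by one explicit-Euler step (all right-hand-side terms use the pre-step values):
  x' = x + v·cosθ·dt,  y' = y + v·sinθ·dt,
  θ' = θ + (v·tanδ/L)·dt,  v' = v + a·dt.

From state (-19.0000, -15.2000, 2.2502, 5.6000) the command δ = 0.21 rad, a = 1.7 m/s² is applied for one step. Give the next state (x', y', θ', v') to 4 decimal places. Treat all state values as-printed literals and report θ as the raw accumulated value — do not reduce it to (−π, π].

x' = -19.0000 + 5.6000·cos(2.2502)·0.15 = -19.5278
y' = -15.2000 + 5.6000·sin(2.2502)·0.15 = -14.5465
θ' = 2.2502 + (5.6000/3.0)·tan(0.21)·0.15 = 2.3099
v' = 5.6000 + 1.7000·0.15 = 5.8550

(-19.5278, -14.5465, 2.3099, 5.8550)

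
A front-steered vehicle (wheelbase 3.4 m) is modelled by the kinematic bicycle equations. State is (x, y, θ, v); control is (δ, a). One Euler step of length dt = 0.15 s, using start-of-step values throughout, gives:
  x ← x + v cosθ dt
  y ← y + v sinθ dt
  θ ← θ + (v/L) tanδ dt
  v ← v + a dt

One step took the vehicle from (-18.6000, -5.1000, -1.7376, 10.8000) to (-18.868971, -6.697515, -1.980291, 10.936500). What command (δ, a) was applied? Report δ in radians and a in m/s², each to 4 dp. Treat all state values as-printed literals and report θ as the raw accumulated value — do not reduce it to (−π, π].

δ = -0.4711, a = 0.9100

a = (v'−v)/dt = (0.136500)/0.15 = 0.9100
Δθ = θ'−θ = -0.242691;  (v·dt/L) = 10.8000·0.15/3.4 = 0.476471
tan δ = Δθ·L/(v·dt) = -0.509351  →  δ = -0.4711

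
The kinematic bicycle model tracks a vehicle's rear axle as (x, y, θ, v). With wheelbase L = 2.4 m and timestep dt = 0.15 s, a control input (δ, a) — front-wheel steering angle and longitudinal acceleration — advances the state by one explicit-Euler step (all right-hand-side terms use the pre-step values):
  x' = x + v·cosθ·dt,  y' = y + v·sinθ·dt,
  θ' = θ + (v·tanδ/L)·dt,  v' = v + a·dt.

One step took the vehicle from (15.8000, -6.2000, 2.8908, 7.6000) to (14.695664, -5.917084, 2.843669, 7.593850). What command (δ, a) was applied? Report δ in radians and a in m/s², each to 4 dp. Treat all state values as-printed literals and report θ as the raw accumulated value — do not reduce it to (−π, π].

δ = -0.0989, a = -0.0410

a = (v'−v)/dt = (-0.006150)/0.15 = -0.0410
Δθ = θ'−θ = -0.047131;  (v·dt/L) = 7.6000·0.15/2.4 = 0.475000
tan δ = Δθ·L/(v·dt) = -0.099223  →  δ = -0.0989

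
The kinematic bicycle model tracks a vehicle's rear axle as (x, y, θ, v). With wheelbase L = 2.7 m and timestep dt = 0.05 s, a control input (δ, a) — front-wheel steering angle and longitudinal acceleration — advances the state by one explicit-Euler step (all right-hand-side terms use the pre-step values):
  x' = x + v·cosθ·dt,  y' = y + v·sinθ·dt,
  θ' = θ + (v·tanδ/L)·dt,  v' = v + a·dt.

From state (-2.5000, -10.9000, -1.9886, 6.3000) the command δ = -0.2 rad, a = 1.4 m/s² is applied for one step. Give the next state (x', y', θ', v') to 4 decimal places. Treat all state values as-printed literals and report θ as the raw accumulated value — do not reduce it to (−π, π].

x' = -2.5000 + 6.3000·cos(-1.9886)·0.05 = -2.6278
y' = -10.9000 + 6.3000·sin(-1.9886)·0.05 = -11.1879
θ' = -1.9886 + (6.3000/2.7)·tan(-0.2)·0.05 = -2.0122
v' = 6.3000 + 1.4000·0.05 = 6.3700

(-2.6278, -11.1879, -2.0122, 6.3700)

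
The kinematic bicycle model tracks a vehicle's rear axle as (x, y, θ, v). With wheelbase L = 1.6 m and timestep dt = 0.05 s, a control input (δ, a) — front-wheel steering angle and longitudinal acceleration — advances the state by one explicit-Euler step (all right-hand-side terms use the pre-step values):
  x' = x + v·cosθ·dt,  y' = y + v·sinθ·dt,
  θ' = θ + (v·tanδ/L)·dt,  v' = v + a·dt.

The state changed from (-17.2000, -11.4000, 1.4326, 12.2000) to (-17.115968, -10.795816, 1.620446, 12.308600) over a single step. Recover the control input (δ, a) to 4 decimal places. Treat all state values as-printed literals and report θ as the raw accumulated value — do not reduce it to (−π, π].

a = (v'−v)/dt = (0.108600)/0.05 = 2.1720
Δθ = θ'−θ = 0.187846;  (v·dt/L) = 12.2000·0.05/1.6 = 0.381250
tan δ = Δθ·L/(v·dt) = 0.492711  →  δ = 0.4578

δ = 0.4578, a = 2.1720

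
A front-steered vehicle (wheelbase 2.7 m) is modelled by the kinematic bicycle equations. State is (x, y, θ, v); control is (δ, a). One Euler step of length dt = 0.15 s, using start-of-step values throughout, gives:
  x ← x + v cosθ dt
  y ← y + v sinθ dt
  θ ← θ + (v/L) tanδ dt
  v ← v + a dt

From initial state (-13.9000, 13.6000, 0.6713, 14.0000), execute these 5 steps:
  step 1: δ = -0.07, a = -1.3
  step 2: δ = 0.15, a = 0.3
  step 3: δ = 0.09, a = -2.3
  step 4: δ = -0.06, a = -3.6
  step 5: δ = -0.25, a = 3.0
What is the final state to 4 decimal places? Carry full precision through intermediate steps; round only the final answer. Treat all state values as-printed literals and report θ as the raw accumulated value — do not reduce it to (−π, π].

(-6.2002, 20.2853, 0.5731, 13.4150)

after step 1 (δ=-0.07, a=-1.3): (-12.255671, 14.906209, 0.616766, 13.805000)
after step 2 (δ=0.15, a=0.3): (-10.566451, 16.103932, 0.732679, 13.850000)
after step 3 (δ=0.09, a=-2.3): (-9.022068, 17.493496, 0.802116, 13.505000)
after step 4 (δ=-0.06, a=-3.6): (-7.613793, 18.949663, 0.757046, 12.965000)
after step 5 (δ=-0.25, a=3.0): (-6.200216, 20.285273, 0.573128, 13.415000)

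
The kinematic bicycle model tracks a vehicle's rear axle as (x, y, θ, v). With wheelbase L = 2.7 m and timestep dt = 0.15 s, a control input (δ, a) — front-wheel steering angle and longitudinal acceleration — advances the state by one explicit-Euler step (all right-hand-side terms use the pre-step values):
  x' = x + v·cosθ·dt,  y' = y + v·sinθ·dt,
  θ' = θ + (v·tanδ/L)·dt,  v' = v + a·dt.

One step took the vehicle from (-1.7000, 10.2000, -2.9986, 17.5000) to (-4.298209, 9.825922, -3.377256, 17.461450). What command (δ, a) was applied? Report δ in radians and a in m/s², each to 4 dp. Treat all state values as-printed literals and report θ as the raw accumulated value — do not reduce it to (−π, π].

δ = -0.3714, a = -0.2570

a = (v'−v)/dt = (-0.038550)/0.15 = -0.2570
Δθ = θ'−θ = -0.378656;  (v·dt/L) = 17.5000·0.15/2.7 = 0.972222
tan δ = Δθ·L/(v·dt) = -0.389475  →  δ = -0.3714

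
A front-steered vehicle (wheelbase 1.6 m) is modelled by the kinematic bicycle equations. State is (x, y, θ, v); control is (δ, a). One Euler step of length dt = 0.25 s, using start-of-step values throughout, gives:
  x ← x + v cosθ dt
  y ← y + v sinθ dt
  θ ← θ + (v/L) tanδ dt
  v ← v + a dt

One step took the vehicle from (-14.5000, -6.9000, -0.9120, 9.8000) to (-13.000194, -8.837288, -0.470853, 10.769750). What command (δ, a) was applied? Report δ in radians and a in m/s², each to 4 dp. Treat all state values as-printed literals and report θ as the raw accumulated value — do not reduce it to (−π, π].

a = (v'−v)/dt = (0.969750)/0.25 = 3.8790
Δθ = θ'−θ = 0.441147;  (v·dt/L) = 9.8000·0.25/1.6 = 1.531250
tan δ = Δθ·L/(v·dt) = 0.288096  →  δ = 0.2805

δ = 0.2805, a = 3.8790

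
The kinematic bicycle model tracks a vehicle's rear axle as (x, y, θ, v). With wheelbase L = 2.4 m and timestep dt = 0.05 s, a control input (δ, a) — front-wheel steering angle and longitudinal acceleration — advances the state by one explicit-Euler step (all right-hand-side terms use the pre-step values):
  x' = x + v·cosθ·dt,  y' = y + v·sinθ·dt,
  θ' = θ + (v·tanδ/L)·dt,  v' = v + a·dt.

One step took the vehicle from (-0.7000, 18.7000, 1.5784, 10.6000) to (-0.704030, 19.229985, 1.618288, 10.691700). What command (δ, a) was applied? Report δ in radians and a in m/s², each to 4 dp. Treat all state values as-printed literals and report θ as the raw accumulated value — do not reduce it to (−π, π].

a = (v'−v)/dt = (0.091700)/0.05 = 1.8340
Δθ = θ'−θ = 0.039888;  (v·dt/L) = 10.6000·0.05/2.4 = 0.220833
tan δ = Δθ·L/(v·dt) = 0.180625  →  δ = 0.1787

δ = 0.1787, a = 1.8340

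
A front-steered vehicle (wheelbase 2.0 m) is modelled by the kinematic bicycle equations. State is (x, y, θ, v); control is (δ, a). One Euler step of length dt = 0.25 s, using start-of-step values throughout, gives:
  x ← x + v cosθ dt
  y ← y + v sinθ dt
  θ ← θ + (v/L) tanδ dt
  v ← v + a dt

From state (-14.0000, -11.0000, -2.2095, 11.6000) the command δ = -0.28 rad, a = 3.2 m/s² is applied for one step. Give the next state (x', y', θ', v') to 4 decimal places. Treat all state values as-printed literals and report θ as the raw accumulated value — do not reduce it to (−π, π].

x' = -14.0000 + 11.6000·cos(-2.2095)·0.25 = -15.7288
y' = -11.0000 + 11.6000·sin(-2.2095)·0.25 = -13.3283
θ' = -2.2095 + (11.6000/2.0)·tan(-0.28)·0.25 = -2.6265
v' = 11.6000 + 3.2000·0.25 = 12.4000

(-15.7288, -13.3283, -2.6265, 12.4000)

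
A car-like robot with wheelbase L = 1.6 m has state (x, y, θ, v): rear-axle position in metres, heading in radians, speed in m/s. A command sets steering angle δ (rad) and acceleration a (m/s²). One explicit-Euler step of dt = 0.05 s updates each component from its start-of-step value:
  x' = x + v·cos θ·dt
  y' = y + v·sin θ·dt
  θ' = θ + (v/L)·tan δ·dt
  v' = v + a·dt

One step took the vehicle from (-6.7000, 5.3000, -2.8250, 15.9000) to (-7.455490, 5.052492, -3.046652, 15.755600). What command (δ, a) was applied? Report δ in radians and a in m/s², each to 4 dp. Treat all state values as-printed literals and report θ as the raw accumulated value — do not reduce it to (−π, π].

δ = -0.4196, a = -2.8880

a = (v'−v)/dt = (-0.144400)/0.05 = -2.8880
Δθ = θ'−θ = -0.221652;  (v·dt/L) = 15.9000·0.05/1.6 = 0.496875
tan δ = Δθ·L/(v·dt) = -0.446092  →  δ = -0.4196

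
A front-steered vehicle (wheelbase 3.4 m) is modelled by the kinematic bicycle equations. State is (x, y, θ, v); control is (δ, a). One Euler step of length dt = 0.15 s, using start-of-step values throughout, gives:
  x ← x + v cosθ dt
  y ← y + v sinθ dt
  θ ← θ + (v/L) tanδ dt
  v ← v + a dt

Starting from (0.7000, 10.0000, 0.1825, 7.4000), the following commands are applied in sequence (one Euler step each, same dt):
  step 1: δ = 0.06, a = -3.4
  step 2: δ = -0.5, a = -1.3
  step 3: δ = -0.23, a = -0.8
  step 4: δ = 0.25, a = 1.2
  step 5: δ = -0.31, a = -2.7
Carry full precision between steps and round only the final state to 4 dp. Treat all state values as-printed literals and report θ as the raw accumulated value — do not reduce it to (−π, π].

after step 1 (δ=0.06, a=-3.4): (1.791566, 10.201452, 0.202112, 6.890000)
after step 2 (δ=-0.5, a=-1.3): (2.804029, 10.408916, 0.036052, 6.695000)
after step 3 (δ=-0.23, a=-0.8): (3.807627, 10.445113, -0.033106, 6.575000)
after step 4 (δ=0.25, a=1.2): (4.793336, 10.412468, 0.040961, 6.755000)
after step 5 (δ=-0.31, a=-2.7): (5.805736, 10.453960, -0.054501, 6.350000)

(5.8057, 10.4540, -0.0545, 6.3500)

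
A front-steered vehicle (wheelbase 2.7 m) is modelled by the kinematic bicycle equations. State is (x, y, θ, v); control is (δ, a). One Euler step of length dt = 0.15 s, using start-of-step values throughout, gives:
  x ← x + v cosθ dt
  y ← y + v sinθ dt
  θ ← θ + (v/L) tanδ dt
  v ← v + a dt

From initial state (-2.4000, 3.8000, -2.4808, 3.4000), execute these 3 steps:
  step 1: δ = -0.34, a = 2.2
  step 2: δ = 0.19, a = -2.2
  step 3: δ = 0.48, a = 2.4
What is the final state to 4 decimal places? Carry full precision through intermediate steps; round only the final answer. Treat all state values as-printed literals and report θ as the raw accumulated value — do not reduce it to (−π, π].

after step 1 (δ=-0.34, a=2.2): (-2.802648, 3.486991, -2.547617, 3.730000)
after step 2 (δ=0.19, a=-2.2): (-3.266318, 3.173861, -2.507764, 3.400000)
after step 3 (δ=0.48, a=2.4): (-3.677259, 2.871822, -2.409426, 3.760000)

(-3.6773, 2.8718, -2.4094, 3.7600)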